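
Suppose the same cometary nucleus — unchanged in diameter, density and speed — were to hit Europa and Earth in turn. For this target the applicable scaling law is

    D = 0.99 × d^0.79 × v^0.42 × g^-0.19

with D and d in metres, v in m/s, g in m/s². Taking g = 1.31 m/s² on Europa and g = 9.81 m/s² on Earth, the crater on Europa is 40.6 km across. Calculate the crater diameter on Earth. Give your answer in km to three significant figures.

All impactor-dependent factors cancel in the ratio, leaving D_Earth/D_Europa = (g_Earth/g_Europa)^-0.19.
(9.81/1.31)^-0.19 = 7.489^-0.19 = 0.6821
D_Earth = 0.6821 × 40.6 km = 27.7 km

D ≈ 27.7 km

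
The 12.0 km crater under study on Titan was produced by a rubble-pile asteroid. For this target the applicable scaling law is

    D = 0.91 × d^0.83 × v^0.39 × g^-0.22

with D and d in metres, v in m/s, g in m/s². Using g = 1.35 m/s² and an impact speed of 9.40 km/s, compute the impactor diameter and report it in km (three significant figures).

Rearranging for d: d = [D / (0.91 · 9400^0.39 · 1.35^-0.22)]^(1/0.83).
D = 12000 m.
9400^0.39 = 35.44
1.35^-0.22 = 0.9361
Denominator = 0.91 × 35.44 × 0.9361 = 30.19
D / 30.19 = 12000 / 30.19 = 397.5
d = 397.5^(1/0.83) = 397.5^1.2048 = 1354 m

d ≈ 1.35 km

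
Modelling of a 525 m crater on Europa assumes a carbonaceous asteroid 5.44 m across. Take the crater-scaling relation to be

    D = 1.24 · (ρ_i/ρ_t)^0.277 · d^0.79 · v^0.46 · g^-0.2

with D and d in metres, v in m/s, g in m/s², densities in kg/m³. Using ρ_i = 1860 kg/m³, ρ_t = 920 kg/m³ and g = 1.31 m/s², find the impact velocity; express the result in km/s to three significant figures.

v ≈ 20.6 km/s

Rearranging for v: v = [D / (1.24 · (1860/920)^0.277 · 5.44^0.79 · 1.31^-0.2)]^(1/0.46).
(1860/920)^0.277 = 1.215
5.44^0.79 = 3.812
1.31^-0.2 = 0.9474
Denominator = 1.24 × 1.215 × 3.812 × 0.9474 = 5.441
D / 5.441 = 525 / 5.441 = 96.49
v = 96.49^(1/0.46) = 96.49^2.1739 = 20609 m/s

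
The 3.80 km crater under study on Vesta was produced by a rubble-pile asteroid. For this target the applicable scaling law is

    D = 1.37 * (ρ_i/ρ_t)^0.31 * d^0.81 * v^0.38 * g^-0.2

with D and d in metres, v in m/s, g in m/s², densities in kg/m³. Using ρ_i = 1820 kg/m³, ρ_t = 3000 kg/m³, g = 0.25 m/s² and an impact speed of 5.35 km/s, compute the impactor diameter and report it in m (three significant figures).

Rearranging for d: d = [D / (1.37 · (1820/3000)^0.31 · 5350^0.38 · 0.25^-0.2)]^(1/0.81).
D = 3800 m.
(1820/3000)^0.31 = 0.8565
5350^0.38 = 26.11
0.25^-0.2 = 1.320
Denominator = 1.37 × 0.8565 × 26.11 × 1.320 = 40.44
D / 40.44 = 3800 / 40.44 = 93.97
d = 93.97^(1/0.81) = 93.97^1.2346 = 272.8 m

d ≈ 273 m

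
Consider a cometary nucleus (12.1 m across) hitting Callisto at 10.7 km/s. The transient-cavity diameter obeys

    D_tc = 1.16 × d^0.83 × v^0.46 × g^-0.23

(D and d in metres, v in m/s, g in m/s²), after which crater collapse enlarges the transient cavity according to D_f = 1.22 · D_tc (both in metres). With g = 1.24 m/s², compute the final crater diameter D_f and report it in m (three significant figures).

v = 10700 m/s.
d^0.83 = 12.1^0.83 = 7.920
v^0.46 = 10700^0.46 = 71.37
g^-0.23 = 1.24^-0.23 = 0.9517
D_tc = 1.16 × 7.920 × 71.37 × 0.9517 = 624.0 m
D_f = 1.22 × 624.0 = 761.3 m

D_f ≈ 761 m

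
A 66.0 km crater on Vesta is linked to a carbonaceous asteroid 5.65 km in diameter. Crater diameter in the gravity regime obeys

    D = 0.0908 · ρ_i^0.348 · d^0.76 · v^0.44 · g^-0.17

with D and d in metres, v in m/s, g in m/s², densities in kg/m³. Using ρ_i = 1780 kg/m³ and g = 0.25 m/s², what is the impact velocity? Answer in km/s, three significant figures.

v ≈ 10.9 km/s

Rearranging for v: v = [D / (0.0908 · 1780^0.348 · 5650^0.76 · 0.25^-0.17)]^(1/0.44).
D = 66000 m.
1780^0.348 = 13.53
5650^0.76 = 710.5
0.25^-0.17 = 1.266
Denominator = 0.0908 × 13.53 × 710.5 × 1.266 = 1105
D / 1105 = 66000 / 1105 = 59.73
v = 59.73^(1/0.44) = 59.73^2.2727 = 10883 m/s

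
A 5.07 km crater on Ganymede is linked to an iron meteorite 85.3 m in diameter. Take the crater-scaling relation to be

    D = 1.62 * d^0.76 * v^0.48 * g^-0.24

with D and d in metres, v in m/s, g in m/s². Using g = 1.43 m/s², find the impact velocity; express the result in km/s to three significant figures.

v ≈ 20.1 km/s

Rearranging for v: v = [D / (1.62 · 85.3^0.76 · 1.43^-0.24)]^(1/0.48).
D = 5070 m.
85.3^0.76 = 29.34
1.43^-0.24 = 0.9177
Denominator = 1.62 × 29.34 × 0.9177 = 43.62
D / 43.62 = 5070 / 43.62 = 116.2
v = 116.2^(1/0.48) = 116.2^2.0833 = 20065 m/s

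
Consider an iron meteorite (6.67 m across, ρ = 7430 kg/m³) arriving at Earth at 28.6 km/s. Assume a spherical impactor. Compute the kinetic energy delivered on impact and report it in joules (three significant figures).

v = 28600 m/s.
Mass m = (π/6) ρ d³ = (π/6) × 7430 × (6.67)³ = 1.154 × 10^6 kg
E = ½ m v² = 0.5 × 1.154 × 10^6 × (28600)² = 4.720 × 10^14 J

E ≈ 4.72 × 10^14 J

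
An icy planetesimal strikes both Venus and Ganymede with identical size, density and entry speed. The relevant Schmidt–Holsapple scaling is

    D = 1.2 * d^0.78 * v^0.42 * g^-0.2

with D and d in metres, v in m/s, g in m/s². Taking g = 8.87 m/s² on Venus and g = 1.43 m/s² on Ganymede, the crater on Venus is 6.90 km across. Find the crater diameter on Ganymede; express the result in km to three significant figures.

D ≈ 9.94 km

All impactor-dependent factors cancel in the ratio, leaving D_Ganymede/D_Venus = (g_Ganymede/g_Venus)^-0.2.
(1.43/8.87)^-0.2 = 0.1612^-0.2 = 1.441
D_Ganymede = 1.441 × 6.90 km = 9.94 km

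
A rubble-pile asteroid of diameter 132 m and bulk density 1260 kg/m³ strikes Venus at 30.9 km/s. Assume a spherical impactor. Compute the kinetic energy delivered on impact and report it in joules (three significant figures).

E ≈ 7.24 × 10^17 J

v = 30900 m/s.
Mass m = (π/6) ρ d³ = (π/6) × 1260 × (132)³ = 1.517 × 10^9 kg
E = ½ m v² = 0.5 × 1.517 × 10^9 × (30900)² = 7.242 × 10^17 J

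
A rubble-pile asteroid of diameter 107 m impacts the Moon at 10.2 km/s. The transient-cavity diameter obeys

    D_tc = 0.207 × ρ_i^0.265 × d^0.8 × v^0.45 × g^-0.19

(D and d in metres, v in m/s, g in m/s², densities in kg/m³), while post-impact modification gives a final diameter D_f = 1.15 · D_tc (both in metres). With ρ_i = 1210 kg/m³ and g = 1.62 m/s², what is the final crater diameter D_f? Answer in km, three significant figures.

D_f ≈ 3.81 km

v = 10200 m/s.
ρ_i^0.265 = 1210^0.265 = 6.561
d^0.8 = 107^0.8 = 42.02
v^0.45 = 10200^0.45 = 63.66
g^-0.19 = 1.62^-0.19 = 0.9124
D_tc = 0.207 × 6.561 × 42.02 × 63.66 × 0.9124 = 3315 m
D_f = 1.15 × 3315 = 3812 m
     = 3.812 km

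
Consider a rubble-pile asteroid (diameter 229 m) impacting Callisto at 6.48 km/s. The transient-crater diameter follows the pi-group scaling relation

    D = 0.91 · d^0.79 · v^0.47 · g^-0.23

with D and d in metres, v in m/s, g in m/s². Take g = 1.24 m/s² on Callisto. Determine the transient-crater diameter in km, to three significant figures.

In SI units: v = 6480 m/s.
d^0.79 = 229^0.79 = 73.16
v^0.47 = 6480^0.47 = 61.86
g^-0.23 = 1.24^-0.23 = 0.9517
D = 0.91 × 73.16 × 61.86 × 0.9517 = 3919 m
   = 3.919 km

D ≈ 3.92 km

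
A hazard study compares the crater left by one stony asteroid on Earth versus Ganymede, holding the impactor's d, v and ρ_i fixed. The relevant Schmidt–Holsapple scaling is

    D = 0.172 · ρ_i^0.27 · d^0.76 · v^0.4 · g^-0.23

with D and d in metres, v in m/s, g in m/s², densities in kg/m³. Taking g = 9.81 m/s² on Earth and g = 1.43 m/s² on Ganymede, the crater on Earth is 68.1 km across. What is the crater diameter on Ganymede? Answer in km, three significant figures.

All impactor-dependent factors cancel in the ratio, leaving D_Ganymede/D_Earth = (g_Ganymede/g_Earth)^-0.23.
(1.43/9.81)^-0.23 = 0.1458^-0.23 = 1.557
D_Ganymede = 1.557 × 68.1 km = 106 km

D ≈ 106 km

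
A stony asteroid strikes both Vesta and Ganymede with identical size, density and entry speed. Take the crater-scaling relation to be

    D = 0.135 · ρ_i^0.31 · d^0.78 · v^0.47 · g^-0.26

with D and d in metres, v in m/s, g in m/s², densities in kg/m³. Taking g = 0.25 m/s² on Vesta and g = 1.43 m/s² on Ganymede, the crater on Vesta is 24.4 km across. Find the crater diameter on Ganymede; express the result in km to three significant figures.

All impactor-dependent factors cancel in the ratio, leaving D_Ganymede/D_Vesta = (g_Ganymede/g_Vesta)^-0.26.
(1.43/0.25)^-0.26 = 5.720^-0.26 = 0.6354
D_Ganymede = 0.6354 × 24.4 km = 15.5 km

D ≈ 15.5 km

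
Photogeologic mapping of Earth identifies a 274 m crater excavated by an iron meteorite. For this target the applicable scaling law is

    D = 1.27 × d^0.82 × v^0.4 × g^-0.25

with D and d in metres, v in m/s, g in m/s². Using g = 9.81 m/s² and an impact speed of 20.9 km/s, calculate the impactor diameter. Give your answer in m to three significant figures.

d ≈ 11.0 m

Rearranging for d: d = [D / (1.27 · 20900^0.4 · 9.81^-0.25)]^(1/0.82).
20900^0.4 = 53.46
9.81^-0.25 = 0.5650
Denominator = 1.27 × 53.46 × 0.5650 = 38.36
D / 38.36 = 274 / 38.36 = 7.143
d = 7.143^(1/0.82) = 7.143^1.2195 = 11.00 m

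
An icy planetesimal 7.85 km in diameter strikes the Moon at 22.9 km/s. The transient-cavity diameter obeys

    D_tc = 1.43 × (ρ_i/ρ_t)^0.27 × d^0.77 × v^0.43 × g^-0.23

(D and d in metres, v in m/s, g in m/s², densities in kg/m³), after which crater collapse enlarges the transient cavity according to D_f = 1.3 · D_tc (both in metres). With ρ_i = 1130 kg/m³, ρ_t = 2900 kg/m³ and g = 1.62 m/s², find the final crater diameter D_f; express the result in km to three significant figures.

In SI: d = 7850 m, v = 22900 m/s.
(ρ_i/ρ_t)^0.27 = (1130/2900)^0.27 = 0.7753
d^0.77 = 7850^0.77 = 997.8
v^0.43 = 22900^0.43 = 74.94
g^-0.23 = 1.62^-0.23 = 0.8950
D_tc = 1.43 × 0.7753 × 997.8 × 74.94 × 0.8950 = 74200 m
D_f = 1.3 × 74200 = 96460 m
     = 96.46 km

D_f ≈ 96.5 km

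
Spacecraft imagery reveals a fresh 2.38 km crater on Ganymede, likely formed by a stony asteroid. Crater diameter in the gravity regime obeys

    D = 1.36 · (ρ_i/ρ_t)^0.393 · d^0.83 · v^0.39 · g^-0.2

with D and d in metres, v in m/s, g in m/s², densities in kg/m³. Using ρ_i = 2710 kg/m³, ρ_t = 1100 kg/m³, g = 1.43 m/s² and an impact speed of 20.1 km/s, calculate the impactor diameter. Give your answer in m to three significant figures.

Rearranging for d: d = [D / (1.36 · (2710/1100)^0.393 · 20100^0.39 · 1.43^-0.2)]^(1/0.83).
D = 2380 m.
(2710/1100)^0.393 = 1.425
20100^0.39 = 47.67
1.43^-0.2 = 0.9310
Denominator = 1.36 × 1.425 × 47.67 × 0.9310 = 86.01
D / 86.01 = 2380 / 86.01 = 27.67
d = 27.67^(1/0.83) = 27.67^1.2048 = 54.62 m

d ≈ 54.6 m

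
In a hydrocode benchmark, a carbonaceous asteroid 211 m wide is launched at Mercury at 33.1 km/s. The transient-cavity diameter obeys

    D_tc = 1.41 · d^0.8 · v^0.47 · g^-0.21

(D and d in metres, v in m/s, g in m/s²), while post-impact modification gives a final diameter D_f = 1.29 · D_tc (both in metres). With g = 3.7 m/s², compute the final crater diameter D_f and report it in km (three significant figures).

v = 33100 m/s.
d^0.8 = 211^0.8 = 72.35
v^0.47 = 33100^0.47 = 133.1
g^-0.21 = 3.7^-0.21 = 0.7598
D_tc = 1.41 × 72.35 × 133.1 × 0.7598 = 10320 m
D_f = 1.29 × 10320 = 13313 m
     = 13.31 km

D_f ≈ 13.3 km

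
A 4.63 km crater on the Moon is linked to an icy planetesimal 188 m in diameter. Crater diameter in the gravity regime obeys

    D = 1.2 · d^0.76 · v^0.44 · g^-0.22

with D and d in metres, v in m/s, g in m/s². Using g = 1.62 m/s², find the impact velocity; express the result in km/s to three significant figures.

Rearranging for v: v = [D / (1.2 · 188^0.76 · 1.62^-0.22)]^(1/0.44).
D = 4630 m.
188^0.76 = 53.50
1.62^-0.22 = 0.8993
Denominator = 1.2 × 53.50 × 0.8993 = 57.74
D / 57.74 = 4630 / 57.74 = 80.19
v = 80.19^(1/0.44) = 80.19^2.2727 = 21257 m/s

v ≈ 21.3 km/s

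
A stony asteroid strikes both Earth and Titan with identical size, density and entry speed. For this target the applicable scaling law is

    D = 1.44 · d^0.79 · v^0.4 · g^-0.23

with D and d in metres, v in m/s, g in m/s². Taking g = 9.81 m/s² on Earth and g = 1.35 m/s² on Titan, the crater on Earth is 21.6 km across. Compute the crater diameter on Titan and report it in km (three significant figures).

All impactor-dependent factors cancel in the ratio, leaving D_Titan/D_Earth = (g_Titan/g_Earth)^-0.23.
(1.35/9.81)^-0.23 = 0.1376^-0.23 = 1.578
D_Titan = 1.578 × 21.6 km = 34.1 km

D ≈ 34.1 km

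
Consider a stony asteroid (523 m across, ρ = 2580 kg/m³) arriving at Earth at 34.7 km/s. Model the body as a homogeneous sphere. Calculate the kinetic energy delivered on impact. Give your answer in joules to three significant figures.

v = 34700 m/s.
Mass m = (π/6) ρ d³ = (π/6) × 2580 × (523)³ = 1.933 × 10^11 kg
E = ½ m v² = 0.5 × 1.933 × 10^11 × (34700)² = 1.164 × 10^20 J

E ≈ 1.16 × 10^20 J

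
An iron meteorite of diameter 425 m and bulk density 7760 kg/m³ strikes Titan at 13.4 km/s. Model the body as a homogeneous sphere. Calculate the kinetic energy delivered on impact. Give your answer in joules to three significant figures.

E ≈ 2.80 × 10^19 J

v = 13400 m/s.
Mass m = (π/6) ρ d³ = (π/6) × 7760 × (425)³ = 3.119 × 10^11 kg
E = ½ m v² = 0.5 × 3.119 × 10^11 × (13400)² = 2.800 × 10^19 J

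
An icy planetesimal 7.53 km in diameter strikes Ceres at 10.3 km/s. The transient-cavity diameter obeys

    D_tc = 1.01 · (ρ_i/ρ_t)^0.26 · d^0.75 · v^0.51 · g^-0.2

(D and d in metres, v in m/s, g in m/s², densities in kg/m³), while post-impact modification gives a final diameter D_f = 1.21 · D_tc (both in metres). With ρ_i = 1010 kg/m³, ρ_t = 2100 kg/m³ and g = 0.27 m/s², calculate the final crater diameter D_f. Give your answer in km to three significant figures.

In SI: d = 7530 m, v = 10300 m/s.
(ρ_i/ρ_t)^0.26 = (1010/2100)^0.26 = 0.8267
d^0.75 = 7530^0.75 = 808.3
v^0.51 = 10300^0.51 = 111.3
g^-0.2 = 0.27^-0.2 = 1.299
D_tc = 1.01 × 0.8267 × 808.3 × 111.3 × 1.299 = 97580 m
D_f = 1.21 × 97580 = 1.181 × 10^5 m
     = 118.1 km

D_f ≈ 118 km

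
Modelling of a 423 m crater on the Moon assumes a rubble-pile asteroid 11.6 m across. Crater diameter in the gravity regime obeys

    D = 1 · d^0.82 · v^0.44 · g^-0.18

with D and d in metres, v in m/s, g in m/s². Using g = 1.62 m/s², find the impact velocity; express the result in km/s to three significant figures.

v ≈ 11.8 km/s

Rearranging for v: v = [D / (1 · 11.6^0.82 · 1.62^-0.18)]^(1/0.44).
11.6^0.82 = 7.462
1.62^-0.18 = 0.9168
Denominator = 1 × 7.462 × 0.9168 = 6.841
D / 6.841 = 423 / 6.841 = 61.83
v = 61.83^(1/0.44) = 61.83^2.2727 = 11772 m/s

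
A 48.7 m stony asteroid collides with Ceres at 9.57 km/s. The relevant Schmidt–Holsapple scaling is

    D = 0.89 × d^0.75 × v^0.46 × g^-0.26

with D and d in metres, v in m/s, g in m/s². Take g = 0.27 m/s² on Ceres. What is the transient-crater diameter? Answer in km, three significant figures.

In SI units: v = 9570 m/s.
d^0.75 = 48.7^0.75 = 18.44
v^0.46 = 9570^0.46 = 67.80
g^-0.26 = 0.27^-0.26 = 1.406
D = 0.89 × 18.44 × 67.80 × 1.406 = 1564 m
   = 1.564 km

D ≈ 1.56 km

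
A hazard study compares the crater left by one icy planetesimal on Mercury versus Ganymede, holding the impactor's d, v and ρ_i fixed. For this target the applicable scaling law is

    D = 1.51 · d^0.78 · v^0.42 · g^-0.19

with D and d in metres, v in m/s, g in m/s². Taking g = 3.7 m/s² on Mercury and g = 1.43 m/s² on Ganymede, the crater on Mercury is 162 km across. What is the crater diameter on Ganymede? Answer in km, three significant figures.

D ≈ 194 km

All impactor-dependent factors cancel in the ratio, leaving D_Ganymede/D_Mercury = (g_Ganymede/g_Mercury)^-0.19.
(1.43/3.7)^-0.19 = 0.3865^-0.19 = 1.198
D_Ganymede = 1.198 × 162 km = 194 km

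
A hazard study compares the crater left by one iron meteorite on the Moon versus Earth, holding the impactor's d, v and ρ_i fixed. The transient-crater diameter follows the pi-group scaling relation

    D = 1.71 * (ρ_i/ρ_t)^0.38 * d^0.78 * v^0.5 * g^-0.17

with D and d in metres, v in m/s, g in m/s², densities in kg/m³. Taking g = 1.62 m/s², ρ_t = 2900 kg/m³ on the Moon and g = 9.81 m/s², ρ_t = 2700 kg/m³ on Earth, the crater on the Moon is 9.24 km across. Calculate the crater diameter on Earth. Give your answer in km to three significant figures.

D ≈ 6.99 km

The impactor-only factors (d, v, ρ_i) cancel in the ratio, leaving D_Earth/D_Moon = (g_Earth/g_Moon)^-0.17 · (ρ_t,Moon/ρ_t,Earth)^0.38.
(9.81/1.62)^-0.17 = 6.056^-0.17 = 0.7363
(2900/2700)^0.38 = 1.074^0.38 = 1.027
Ratio = 0.7363 × 1.027 = 0.7562
D_Earth = 0.7562 × 9.24 km = 6.99 km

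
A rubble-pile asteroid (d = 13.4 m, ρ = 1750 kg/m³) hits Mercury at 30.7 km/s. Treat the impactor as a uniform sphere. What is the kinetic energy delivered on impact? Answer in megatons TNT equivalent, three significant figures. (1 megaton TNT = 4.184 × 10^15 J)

v = 30700 m/s.
Mass m = (π/6) ρ d³ = (π/6) × 1750 × (13.4)³ = 2.205 × 10^6 kg
E = ½ m v² = 0.5 × 2.205 × 10^6 × (30700)² = 1.039 × 10^15 J
   = 1.039 × 10^15 / 4.184×10^15 = 0.2483 Mt

E ≈ 0.248 Mt TNT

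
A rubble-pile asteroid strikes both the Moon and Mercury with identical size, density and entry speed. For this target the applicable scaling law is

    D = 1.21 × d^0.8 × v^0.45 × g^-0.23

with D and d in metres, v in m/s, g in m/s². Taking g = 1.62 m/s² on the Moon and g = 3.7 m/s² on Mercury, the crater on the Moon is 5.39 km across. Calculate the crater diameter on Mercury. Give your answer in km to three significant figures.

All impactor-dependent factors cancel in the ratio, leaving D_Mercury/D_Moon = (g_Mercury/g_Moon)^-0.23.
(3.7/1.62)^-0.23 = 2.284^-0.23 = 0.8270
D_Mercury = 0.8270 × 5.39 km = 4.46 km

D ≈ 4.46 km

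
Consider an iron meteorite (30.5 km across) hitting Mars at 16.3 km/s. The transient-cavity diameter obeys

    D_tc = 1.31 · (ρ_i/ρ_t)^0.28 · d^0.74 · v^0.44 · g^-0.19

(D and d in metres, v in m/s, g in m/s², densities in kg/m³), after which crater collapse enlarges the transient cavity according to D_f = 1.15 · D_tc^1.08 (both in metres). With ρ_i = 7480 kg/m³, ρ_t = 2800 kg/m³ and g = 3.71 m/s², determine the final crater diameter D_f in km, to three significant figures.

In SI: d = 30500 m, v = 16300 m/s.
(ρ_i/ρ_t)^0.28 = (7480/2800)^0.28 = 1.317
d^0.74 = 30500^0.74 = 2082
v^0.44 = 16300^0.44 = 71.34
g^-0.19 = 3.71^-0.19 = 0.7795
D_tc = 1.31 × 1.317 × 2082 × 71.34 × 0.7795 = 1.998 × 10^5 m
D_f = 1.15 × (1.998 × 10^5)^1.08 = 6.100 × 10^5 m
     = 610.0 km

D_f ≈ 610 km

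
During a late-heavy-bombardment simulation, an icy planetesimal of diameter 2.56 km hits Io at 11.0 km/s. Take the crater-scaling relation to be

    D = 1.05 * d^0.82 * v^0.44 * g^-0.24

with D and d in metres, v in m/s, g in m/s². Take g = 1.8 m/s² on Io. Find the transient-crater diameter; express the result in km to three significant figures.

D ≈ 34.1 km

In SI units: d = 2560 m, v = 11000 m/s.
d^0.82 = 2560^0.82 = 623.4
v^0.44 = 11000^0.44 = 60.01
g^-0.24 = 1.8^-0.24 = 0.8684
D = 1.05 × 623.4 × 60.01 × 0.8684 = 34111 m
   = 34.11 km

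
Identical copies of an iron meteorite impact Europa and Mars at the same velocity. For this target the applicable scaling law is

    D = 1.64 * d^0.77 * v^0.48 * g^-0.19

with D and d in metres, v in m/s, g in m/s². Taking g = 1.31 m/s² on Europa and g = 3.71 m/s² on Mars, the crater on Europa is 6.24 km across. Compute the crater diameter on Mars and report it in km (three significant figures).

All impactor-dependent factors cancel in the ratio, leaving D_Mars/D_Europa = (g_Mars/g_Europa)^-0.19.
(3.71/1.31)^-0.19 = 2.832^-0.19 = 0.8205
D_Mars = 0.8205 × 6.24 km = 5.12 km

D ≈ 5.12 km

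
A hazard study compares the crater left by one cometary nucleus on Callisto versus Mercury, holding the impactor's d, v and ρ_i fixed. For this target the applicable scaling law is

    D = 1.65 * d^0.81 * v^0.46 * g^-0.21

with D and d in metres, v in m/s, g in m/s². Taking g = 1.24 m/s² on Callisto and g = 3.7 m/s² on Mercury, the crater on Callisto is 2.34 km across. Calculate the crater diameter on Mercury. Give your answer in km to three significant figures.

D ≈ 1.86 km

All impactor-dependent factors cancel in the ratio, leaving D_Mercury/D_Callisto = (g_Mercury/g_Callisto)^-0.21.
(3.7/1.24)^-0.21 = 2.984^-0.21 = 0.7949
D_Mercury = 0.7949 × 2.34 km = 1.86 km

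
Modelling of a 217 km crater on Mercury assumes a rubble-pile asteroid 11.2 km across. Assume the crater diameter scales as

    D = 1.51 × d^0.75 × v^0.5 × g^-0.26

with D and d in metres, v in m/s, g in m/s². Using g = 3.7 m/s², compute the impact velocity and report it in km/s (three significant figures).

Rearranging for v: v = [D / (1.51 · 11200^0.75 · 3.7^-0.26)]^(1/0.5).
D = 217000 m.
11200^0.75 = 1089
3.7^-0.26 = 0.7117
Denominator = 1.51 × 1089 × 0.7117 = 1170
D / 1170 = 217000 / 1170 = 185.5
v = 185.5^(1/0.5) = 185.5^2 = 34410 m/s

v ≈ 34.4 km/s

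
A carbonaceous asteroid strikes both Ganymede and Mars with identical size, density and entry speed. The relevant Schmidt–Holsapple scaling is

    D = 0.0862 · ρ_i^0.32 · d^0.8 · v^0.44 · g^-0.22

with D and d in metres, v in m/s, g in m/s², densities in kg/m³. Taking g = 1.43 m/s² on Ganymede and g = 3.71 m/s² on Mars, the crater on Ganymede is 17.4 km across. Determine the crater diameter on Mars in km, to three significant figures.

All impactor-dependent factors cancel in the ratio, leaving D_Mars/D_Ganymede = (g_Mars/g_Ganymede)^-0.22.
(3.71/1.43)^-0.22 = 2.594^-0.22 = 0.8108
D_Mars = 0.8108 × 17.4 km = 14.1 km

D ≈ 14.1 km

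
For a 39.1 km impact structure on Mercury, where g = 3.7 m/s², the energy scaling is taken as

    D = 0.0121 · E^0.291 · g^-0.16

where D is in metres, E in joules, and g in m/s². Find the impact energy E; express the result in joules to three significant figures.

Rearranging: E = [D / (0.0121 · g^-0.16)]^(1/0.291).
D = 39100 m.
g^-0.16 = 3.7^-0.16 = 0.8111
D / (0.0121 × 0.8111) = 39100 / (9.814 × 10^-3) = 3.984 × 10^6
E = (3.984 × 10^6)^3.4364 = 4.801 × 10^22 J

E ≈ 4.80 × 10^22 J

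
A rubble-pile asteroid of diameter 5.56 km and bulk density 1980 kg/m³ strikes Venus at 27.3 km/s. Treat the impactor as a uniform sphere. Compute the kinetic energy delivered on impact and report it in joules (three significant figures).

E ≈ 6.64 × 10^22 J

d = 5560 m; v = 27300 m/s.
Mass m = (π/6) ρ d³ = (π/6) × 1980 × (5560)³ = 1.782 × 10^14 kg
E = ½ m v² = 0.5 × 1.782 × 10^14 × (27300)² = 6.641 × 10^22 J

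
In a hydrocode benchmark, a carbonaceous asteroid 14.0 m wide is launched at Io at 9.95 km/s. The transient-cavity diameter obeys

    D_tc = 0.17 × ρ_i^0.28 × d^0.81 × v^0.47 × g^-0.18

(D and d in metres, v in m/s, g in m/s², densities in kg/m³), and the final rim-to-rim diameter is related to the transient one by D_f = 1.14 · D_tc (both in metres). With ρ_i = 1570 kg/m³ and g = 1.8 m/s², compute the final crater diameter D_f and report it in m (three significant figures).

D_f ≈ 878 m

v = 9950 m/s.
ρ_i^0.28 = 1570^0.28 = 7.850
d^0.81 = 14^0.81 = 8.479
v^0.47 = 9950^0.47 = 75.68
g^-0.18 = 1.8^-0.18 = 0.8996
D_tc = 0.17 × 7.850 × 8.479 × 75.68 × 0.8996 = 770.4 m
D_f = 1.14 × 770.4 = 878.3 m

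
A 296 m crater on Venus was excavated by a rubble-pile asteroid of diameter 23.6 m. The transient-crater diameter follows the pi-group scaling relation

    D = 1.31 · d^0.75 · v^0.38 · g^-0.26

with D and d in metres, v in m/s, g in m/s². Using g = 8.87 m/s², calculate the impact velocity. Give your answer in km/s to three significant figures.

v ≈ 13.6 km/s

Rearranging for v: v = [D / (1.31 · 23.6^0.75 · 8.87^-0.26)]^(1/0.38).
23.6^0.75 = 10.71
8.87^-0.26 = 0.5669
Denominator = 1.31 × 10.71 × 0.5669 = 7.954
D / 7.954 = 296 / 7.954 = 37.21
v = 37.21^(1/0.38) = 37.21^2.6316 = 13594 m/s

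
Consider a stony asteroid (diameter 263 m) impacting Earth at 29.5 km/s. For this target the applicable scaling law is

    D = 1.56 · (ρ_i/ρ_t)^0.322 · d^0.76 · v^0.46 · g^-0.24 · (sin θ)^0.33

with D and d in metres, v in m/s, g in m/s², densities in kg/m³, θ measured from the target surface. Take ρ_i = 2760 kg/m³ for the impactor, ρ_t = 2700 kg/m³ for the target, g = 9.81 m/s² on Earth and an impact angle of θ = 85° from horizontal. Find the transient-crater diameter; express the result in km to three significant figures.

In SI units: v = 29500 m/s.
(ρ_i/ρ_t)^0.322 = (2760/2700)^0.322 = 1.007
d^0.76 = 263^0.76 = 69.05
v^0.46 = 29500^0.46 = 113.8
g^-0.24 = 9.81^-0.24 = 0.5781
(sin 85°)^0.33 = 0.9962^0.33 = 0.9987
D = 1.56 × 1.007 × 69.05 × 113.8 × 0.5781 × 0.9987 = 7127 m
   = 7.127 km

D ≈ 7.13 km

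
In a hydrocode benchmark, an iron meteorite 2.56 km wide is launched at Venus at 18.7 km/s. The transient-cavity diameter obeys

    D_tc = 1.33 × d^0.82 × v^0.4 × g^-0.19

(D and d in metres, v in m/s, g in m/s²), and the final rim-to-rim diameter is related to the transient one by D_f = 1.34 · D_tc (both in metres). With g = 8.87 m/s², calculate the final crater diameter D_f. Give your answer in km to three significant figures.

D_f ≈ 37.5 km

In SI: d = 2560 m, v = 18700 m/s.
d^0.82 = 2560^0.82 = 623.4
v^0.4 = 18700^0.4 = 51.14
g^-0.19 = 8.87^-0.19 = 0.6605
D_tc = 1.33 × 623.4 × 51.14 × 0.6605 = 28010 m
D_f = 1.34 × 28010 = 37533 m
     = 37.53 km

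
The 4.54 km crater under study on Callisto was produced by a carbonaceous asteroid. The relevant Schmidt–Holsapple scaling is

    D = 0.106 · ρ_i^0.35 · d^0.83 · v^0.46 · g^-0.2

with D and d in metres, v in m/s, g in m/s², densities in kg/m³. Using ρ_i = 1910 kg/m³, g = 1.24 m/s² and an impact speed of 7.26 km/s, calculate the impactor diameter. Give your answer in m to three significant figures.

Rearranging for d: d = [D / (0.106 · 1910^0.35 · 7260^0.46 · 1.24^-0.2)]^(1/0.83).
D = 4540 m.
1910^0.35 = 14.07
7260^0.46 = 59.71
1.24^-0.2 = 0.9579
Denominator = 0.106 × 14.07 × 59.71 × 0.9579 = 85.30
D / 85.30 = 4540 / 85.30 = 53.22
d = 53.22^(1/0.83) = 53.22^1.2048 = 120.1 m

d ≈ 120 m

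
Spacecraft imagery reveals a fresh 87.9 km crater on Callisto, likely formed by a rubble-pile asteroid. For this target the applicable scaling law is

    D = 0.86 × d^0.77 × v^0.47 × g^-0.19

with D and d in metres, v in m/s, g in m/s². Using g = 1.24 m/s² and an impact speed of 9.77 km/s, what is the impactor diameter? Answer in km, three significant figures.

d ≈ 12.4 km

Rearranging for d: d = [D / (0.86 · 9770^0.47 · 1.24^-0.19)]^(1/0.77).
D = 87900 m.
9770^0.47 = 75.03
1.24^-0.19 = 0.9600
Denominator = 0.86 × 75.03 × 0.9600 = 61.94
D / 61.94 = 87900 / 61.94 = 1419
d = 1419^(1/0.77) = 1419^1.2987 = 12402 m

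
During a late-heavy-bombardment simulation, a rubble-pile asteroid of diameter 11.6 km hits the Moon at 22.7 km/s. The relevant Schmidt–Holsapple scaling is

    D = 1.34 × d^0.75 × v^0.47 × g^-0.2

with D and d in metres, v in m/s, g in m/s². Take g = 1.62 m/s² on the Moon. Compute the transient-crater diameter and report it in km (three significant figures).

In SI units: d = 11600 m, v = 22700 m/s.
d^0.75 = 11600^0.75 = 1118
v^0.47 = 22700^0.47 = 111.5
g^-0.2 = 1.62^-0.2 = 0.9080
D = 1.34 × 1118 × 111.5 × 0.9080 = 1.517 × 10^5 m
   = 151.7 km

D ≈ 152 km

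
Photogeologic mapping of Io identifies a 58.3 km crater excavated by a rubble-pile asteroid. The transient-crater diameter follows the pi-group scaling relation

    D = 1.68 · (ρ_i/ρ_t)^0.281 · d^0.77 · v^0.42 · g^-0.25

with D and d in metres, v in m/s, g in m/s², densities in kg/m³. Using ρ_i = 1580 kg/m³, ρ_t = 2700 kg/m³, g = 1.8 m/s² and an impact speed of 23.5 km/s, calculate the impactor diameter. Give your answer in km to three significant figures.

d ≈ 4.79 km

Rearranging for d: d = [D / (1.68 · (1580/2700)^0.281 · 23500^0.42 · 1.8^-0.25)]^(1/0.77).
D = 58300 m.
(1580/2700)^0.281 = 0.8602
23500^0.42 = 68.52
1.8^-0.25 = 0.8633
Denominator = 1.68 × 0.8602 × 68.52 × 0.8633 = 85.48
D / 85.48 = 58300 / 85.48 = 682.0
d = 682.0^(1/0.77) = 682.0^1.2987 = 4789 m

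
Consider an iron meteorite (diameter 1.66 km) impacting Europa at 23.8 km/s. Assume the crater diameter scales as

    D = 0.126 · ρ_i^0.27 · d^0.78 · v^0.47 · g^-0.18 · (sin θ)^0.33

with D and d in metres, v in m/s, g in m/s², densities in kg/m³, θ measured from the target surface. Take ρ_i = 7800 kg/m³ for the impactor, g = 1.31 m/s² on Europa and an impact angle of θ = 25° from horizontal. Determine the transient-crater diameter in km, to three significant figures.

In SI units: d = 1660 m, v = 23800 m/s.
ρ_i^0.27 = 7800^0.27 = 11.24
d^0.78 = 1660^0.78 = 324.9
v^0.47 = 23800^0.47 = 114.0
g^-0.18 = 1.31^-0.18 = 0.9526
(sin 25°)^0.33 = 0.4226^0.33 = 0.7526
D = 0.126 × 11.24 × 324.9 × 114.0 × 0.9526 × 0.7526 = 37607 m
   = 37.61 km

D ≈ 37.6 km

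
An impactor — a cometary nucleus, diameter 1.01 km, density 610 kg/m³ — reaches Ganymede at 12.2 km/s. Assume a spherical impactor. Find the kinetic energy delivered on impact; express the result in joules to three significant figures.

d = 1010 m; v = 12200 m/s.
Mass m = (π/6) ρ d³ = (π/6) × 610 × (1010)³ = 3.291 × 10^11 kg
E = ½ m v² = 0.5 × 3.291 × 10^11 × (12200)² = 2.449 × 10^19 J

E ≈ 2.45 × 10^19 J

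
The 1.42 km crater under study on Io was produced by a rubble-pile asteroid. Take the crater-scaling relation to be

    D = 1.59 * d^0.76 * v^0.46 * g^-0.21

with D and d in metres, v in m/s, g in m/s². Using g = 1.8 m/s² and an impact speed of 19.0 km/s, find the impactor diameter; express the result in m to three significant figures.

Rearranging for d: d = [D / (1.59 · 19000^0.46 · 1.8^-0.21)]^(1/0.76).
D = 1420 m.
19000^0.46 = 92.95
1.8^-0.21 = 0.8839
Denominator = 1.59 × 92.95 × 0.8839 = 130.6
D / 130.6 = 1420 / 130.6 = 10.87
d = 10.87^(1/0.76) = 10.87^1.3158 = 23.09 m

d ≈ 23.1 m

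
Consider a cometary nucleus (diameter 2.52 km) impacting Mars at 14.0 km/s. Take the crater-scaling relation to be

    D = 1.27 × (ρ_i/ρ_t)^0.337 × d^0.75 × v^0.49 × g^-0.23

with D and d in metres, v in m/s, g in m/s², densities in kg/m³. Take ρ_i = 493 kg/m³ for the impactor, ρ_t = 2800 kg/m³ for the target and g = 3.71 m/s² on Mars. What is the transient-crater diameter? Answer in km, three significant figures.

D ≈ 20.0 km

In SI units: d = 2520 m, v = 14000 m/s.
(ρ_i/ρ_t)^0.337 = (493/2800)^0.337 = 0.5569
d^0.75 = 2520^0.75 = 355.7
v^0.49 = 14000^0.49 = 107.5
g^-0.23 = 3.71^-0.23 = 0.7397
D = 1.27 × 0.5569 × 355.7 × 107.5 × 0.7397 = 20005 m
   = 20.00 km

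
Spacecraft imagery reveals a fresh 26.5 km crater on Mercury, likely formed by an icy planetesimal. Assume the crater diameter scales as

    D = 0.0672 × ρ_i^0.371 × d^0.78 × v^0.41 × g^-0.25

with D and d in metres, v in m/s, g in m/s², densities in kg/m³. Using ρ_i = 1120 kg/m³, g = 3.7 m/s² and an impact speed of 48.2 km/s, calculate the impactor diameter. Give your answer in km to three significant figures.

d ≈ 2.78 km

Rearranging for d: d = [D / (0.0672 · 1120^0.371 · 48200^0.41 · 3.7^-0.25)]^(1/0.78).
D = 26500 m.
1120^0.371 = 13.53
48200^0.41 = 83.19
3.7^-0.25 = 0.7210
Denominator = 0.0672 × 13.53 × 83.19 × 0.7210 = 54.53
D / 54.53 = 26500 / 54.53 = 486.0
d = 486.0^(1/0.78) = 486.0^1.2821 = 2783 m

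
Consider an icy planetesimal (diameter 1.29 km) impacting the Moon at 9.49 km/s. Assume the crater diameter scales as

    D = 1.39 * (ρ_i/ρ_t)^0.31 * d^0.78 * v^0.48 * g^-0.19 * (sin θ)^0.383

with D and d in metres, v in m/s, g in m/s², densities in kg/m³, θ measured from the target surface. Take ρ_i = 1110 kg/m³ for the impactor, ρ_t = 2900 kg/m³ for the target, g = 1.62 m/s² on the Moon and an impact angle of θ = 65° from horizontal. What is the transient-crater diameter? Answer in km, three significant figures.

D ≈ 19.6 km

In SI units: d = 1290 m, v = 9490 m/s.
(ρ_i/ρ_t)^0.31 = (1110/2900)^0.31 = 0.7425
d^0.78 = 1290^0.78 = 266.8
v^0.48 = 9490^0.48 = 81.11
g^-0.19 = 1.62^-0.19 = 0.9124
(sin 65°)^0.383 = 0.9063^0.383 = 0.9630
D = 1.39 × 0.7425 × 266.8 × 81.11 × 0.9124 × 0.9630 = 19624 m
   = 19.62 km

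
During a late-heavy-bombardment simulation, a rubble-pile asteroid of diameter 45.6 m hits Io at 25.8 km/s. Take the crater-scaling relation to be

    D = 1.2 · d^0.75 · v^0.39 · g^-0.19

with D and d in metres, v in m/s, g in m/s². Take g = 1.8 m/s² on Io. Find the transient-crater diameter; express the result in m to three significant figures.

In SI units: v = 25800 m/s.
d^0.75 = 45.6^0.75 = 17.55
v^0.39 = 25800^0.39 = 52.55
g^-0.19 = 1.8^-0.19 = 0.8943
D = 1.2 × 17.55 × 52.55 × 0.8943 = 989.7 m

D ≈ 990 m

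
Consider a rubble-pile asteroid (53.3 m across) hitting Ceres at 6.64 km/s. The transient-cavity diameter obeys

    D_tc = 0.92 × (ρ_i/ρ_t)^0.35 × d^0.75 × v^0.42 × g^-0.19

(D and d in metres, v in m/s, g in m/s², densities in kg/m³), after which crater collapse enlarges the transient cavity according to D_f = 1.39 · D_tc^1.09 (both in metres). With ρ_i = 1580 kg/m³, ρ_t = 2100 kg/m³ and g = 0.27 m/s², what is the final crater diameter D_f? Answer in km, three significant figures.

v = 6640 m/s.
(ρ_i/ρ_t)^0.35 = (1580/2100)^0.35 = 0.9052
d^0.75 = 53.3^0.75 = 19.73
v^0.42 = 6640^0.42 = 40.30
g^-0.19 = 0.27^-0.19 = 1.282
D_tc = 0.92 × 0.9052 × 19.73 × 40.30 × 1.282 = 848.9 m
D_f = 1.39 × (848.9)^1.09 = 2165 m
     = 2.165 km

D_f ≈ 2.17 km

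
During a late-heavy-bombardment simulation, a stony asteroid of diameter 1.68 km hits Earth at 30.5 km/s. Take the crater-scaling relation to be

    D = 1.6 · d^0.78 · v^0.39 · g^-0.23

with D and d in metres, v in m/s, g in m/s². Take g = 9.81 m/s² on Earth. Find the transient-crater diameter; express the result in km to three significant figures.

In SI units: d = 1680 m, v = 30500 m/s.
d^0.78 = 1680^0.78 = 327.9
v^0.39 = 30500^0.39 = 56.09
g^-0.23 = 9.81^-0.23 = 0.5914
D = 1.6 × 327.9 × 56.09 × 0.5914 = 17403 m
   = 17.40 km

D ≈ 17.4 km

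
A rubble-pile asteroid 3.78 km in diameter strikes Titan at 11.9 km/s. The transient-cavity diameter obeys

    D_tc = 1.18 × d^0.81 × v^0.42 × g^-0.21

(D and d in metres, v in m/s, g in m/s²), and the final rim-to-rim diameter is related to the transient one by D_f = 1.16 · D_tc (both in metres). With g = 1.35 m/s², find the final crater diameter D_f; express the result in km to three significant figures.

In SI: d = 3780 m, v = 11900 m/s.
d^0.81 = 3780^0.81 = 790.3
v^0.42 = 11900^0.42 = 51.49
g^-0.21 = 1.35^-0.21 = 0.9389
D_tc = 1.18 × 790.3 × 51.49 × 0.9389 = 45080 m
D_f = 1.16 × 45080 = 52293 m
     = 52.29 km

D_f ≈ 52.3 km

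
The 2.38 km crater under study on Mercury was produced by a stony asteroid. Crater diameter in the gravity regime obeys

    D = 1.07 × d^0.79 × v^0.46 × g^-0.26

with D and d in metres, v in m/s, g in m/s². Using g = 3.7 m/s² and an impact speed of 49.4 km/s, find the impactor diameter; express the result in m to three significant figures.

d ≈ 49.1 m

Rearranging for d: d = [D / (1.07 · 49400^0.46 · 3.7^-0.26)]^(1/0.79).
D = 2380 m.
49400^0.46 = 144.2
3.7^-0.26 = 0.7117
Denominator = 1.07 × 144.2 × 0.7117 = 109.8
D / 109.8 = 2380 / 109.8 = 21.68
d = 21.68^(1/0.79) = 21.68^1.2658 = 49.11 m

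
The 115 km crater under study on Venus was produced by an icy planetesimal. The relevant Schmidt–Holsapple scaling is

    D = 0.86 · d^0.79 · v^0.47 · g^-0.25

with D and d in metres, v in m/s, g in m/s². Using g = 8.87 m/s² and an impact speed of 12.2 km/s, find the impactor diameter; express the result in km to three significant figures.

Rearranging for d: d = [D / (0.86 · 12200^0.47 · 8.87^-0.25)]^(1/0.79).
D = 115000 m.
12200^0.47 = 83.29
8.87^-0.25 = 0.5795
Denominator = 0.86 × 83.29 × 0.5795 = 41.51
D / 41.51 = 115000 / 41.51 = 2770
d = 2770^(1/0.79) = 2770^1.2658 = 22777 m

d ≈ 22.8 km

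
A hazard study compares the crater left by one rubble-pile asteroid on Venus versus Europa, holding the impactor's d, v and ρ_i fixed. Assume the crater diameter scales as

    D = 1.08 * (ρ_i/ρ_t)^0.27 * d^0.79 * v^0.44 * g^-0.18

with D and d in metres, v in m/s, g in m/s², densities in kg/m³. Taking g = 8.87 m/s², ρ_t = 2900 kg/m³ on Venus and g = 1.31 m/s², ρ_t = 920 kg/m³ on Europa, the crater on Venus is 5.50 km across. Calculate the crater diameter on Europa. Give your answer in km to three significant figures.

D ≈ 10.6 km

The impactor-only factors (d, v, ρ_i) cancel in the ratio, leaving D_Europa/D_Venus = (g_Europa/g_Venus)^-0.18 · (ρ_t,Venus/ρ_t,Europa)^0.27.
(1.31/8.87)^-0.18 = 0.1477^-0.18 = 1.411
(2900/920)^0.27 = 3.152^0.27 = 1.363
Ratio = 1.411 × 1.363 = 1.923
D_Europa = 1.923 × 5.50 km = 10.6 km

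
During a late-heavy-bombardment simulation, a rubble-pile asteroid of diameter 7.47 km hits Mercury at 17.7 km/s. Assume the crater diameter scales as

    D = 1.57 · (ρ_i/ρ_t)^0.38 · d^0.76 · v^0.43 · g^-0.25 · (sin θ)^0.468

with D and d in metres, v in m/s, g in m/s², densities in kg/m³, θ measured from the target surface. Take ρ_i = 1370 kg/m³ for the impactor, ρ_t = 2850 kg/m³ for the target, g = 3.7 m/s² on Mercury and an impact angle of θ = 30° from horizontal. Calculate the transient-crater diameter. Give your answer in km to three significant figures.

D ≈ 36.5 km

In SI units: d = 7470 m, v = 17700 m/s.
(ρ_i/ρ_t)^0.38 = (1370/2850)^0.38 = 0.7570
d^0.76 = 7470^0.76 = 878.5
v^0.43 = 17700^0.43 = 67.09
g^-0.25 = 3.7^-0.25 = 0.7210
(sin 30°)^0.468 = 0.5000^0.468 = 0.7230
D = 1.57 × 0.7570 × 878.5 × 67.09 × 0.7210 × 0.7230 = 36515 m
   = 36.51 km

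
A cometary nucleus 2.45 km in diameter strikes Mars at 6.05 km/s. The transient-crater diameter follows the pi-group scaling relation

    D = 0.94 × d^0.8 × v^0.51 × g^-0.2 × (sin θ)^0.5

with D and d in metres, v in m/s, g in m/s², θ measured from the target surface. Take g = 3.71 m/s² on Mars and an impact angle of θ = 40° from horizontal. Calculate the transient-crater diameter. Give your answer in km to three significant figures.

D ≈ 25.3 km

In SI units: d = 2450 m, v = 6050 m/s.
d^0.8 = 2450^0.8 = 514.4
v^0.51 = 6050^0.51 = 84.86
g^-0.2 = 3.71^-0.2 = 0.7694
(sin 40°)^0.5 = 0.6428^0.5 = 0.8017
D = 0.94 × 514.4 × 84.86 × 0.7694 × 0.8017 = 25310 m
   = 25.31 km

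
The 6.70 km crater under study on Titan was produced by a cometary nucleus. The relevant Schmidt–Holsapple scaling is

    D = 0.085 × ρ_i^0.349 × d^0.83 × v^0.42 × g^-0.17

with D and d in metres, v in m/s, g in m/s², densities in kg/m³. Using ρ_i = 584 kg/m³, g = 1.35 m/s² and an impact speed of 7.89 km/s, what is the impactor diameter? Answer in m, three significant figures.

Rearranging for d: d = [D / (0.085 · 584^0.349 · 7890^0.42 · 1.35^-0.17)]^(1/0.83).
D = 6700 m.
584^0.349 = 9.236
7890^0.42 = 43.33
1.35^-0.17 = 0.9503
Denominator = 0.085 × 9.236 × 43.33 × 0.9503 = 32.33
D / 32.33 = 6700 / 32.33 = 207.2
d = 207.2^(1/0.83) = 207.2^1.2048 = 617.7 m

d ≈ 618 m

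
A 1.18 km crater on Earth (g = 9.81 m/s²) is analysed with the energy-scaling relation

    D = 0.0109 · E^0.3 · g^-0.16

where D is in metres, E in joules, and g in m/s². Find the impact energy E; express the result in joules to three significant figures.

Rearranging: E = [D / (0.0109 · g^-0.16)]^(1/0.3).
D = 1180 m.
g^-0.16 = 9.81^-0.16 = 0.6940
D / (0.0109 × 0.6940) = 1180 / (7.565 × 10^-3) = 1.560 × 10^5
E = (1.560 × 10^5)^3.3333 = 2.043 × 10^17 J

E ≈ 2.04 × 10^17 J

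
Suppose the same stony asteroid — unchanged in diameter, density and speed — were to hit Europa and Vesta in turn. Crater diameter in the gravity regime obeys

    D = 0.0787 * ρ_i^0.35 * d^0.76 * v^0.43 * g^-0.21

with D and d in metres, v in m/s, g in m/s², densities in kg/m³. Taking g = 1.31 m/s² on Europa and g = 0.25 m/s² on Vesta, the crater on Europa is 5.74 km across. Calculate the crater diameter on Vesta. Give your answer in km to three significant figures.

All impactor-dependent factors cancel in the ratio, leaving D_Vesta/D_Europa = (g_Vesta/g_Europa)^-0.21.
(0.25/1.31)^-0.21 = 0.1908^-0.21 = 1.416
D_Vesta = 1.416 × 5.74 km = 8.13 km

D ≈ 8.13 km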